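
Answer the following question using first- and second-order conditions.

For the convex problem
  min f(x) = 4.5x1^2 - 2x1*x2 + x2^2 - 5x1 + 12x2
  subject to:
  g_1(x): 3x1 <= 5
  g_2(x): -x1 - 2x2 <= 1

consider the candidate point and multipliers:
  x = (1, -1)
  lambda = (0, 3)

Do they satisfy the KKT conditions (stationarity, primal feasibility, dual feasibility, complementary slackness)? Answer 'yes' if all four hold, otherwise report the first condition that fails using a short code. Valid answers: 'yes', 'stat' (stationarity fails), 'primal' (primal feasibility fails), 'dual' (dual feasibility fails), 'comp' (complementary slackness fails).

Gradient of f: grad f(x) = Q x + c = (6, 8)
Constraint values g_i(x) = a_i^T x - b_i:
  g_1((1, -1)) = -2
  g_2((1, -1)) = 0
Stationarity residual: grad f(x) + sum_i lambda_i a_i = (3, 2)
  -> stationarity FAILS
Primal feasibility (all g_i <= 0): OK
Dual feasibility (all lambda_i >= 0): OK
Complementary slackness (lambda_i * g_i(x) = 0 for all i): OK

Verdict: the first failing condition is stationarity -> stat.

stat


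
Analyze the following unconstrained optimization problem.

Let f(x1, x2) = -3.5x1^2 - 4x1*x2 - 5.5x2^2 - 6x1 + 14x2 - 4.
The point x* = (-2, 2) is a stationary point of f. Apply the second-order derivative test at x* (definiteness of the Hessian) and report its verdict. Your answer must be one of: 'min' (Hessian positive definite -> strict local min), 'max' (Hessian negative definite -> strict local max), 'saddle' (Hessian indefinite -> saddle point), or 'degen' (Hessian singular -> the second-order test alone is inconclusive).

Compute the Hessian H = grad^2 f:
  H = [[-7, -4], [-4, -11]]
Verify stationarity: grad f(x*) = H x* + g = (0, 0).
Eigenvalues of H: -13.4721, -4.5279.
Both eigenvalues < 0, so H is negative definite -> x* is a strict local max.

max


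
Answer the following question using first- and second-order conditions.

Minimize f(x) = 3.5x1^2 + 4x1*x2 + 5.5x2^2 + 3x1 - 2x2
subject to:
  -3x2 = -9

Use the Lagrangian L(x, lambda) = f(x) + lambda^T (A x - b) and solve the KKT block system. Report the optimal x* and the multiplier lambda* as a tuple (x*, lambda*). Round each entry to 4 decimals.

Form the Lagrangian:
  L(x, lambda) = (1/2) x^T Q x + c^T x + lambda^T (A x - b)
Stationarity (grad_x L = 0): Q x + c + A^T lambda = 0.
Primal feasibility: A x = b.

This gives the KKT block system:
  [ Q   A^T ] [ x     ]   [-c ]
  [ A    0  ] [ lambda ] = [ b ]

Solving the linear system:
  x*      = (-2.1429, 3)
  lambda* = (7.4762)
  f(x*)   = 27.4286

x* = (-2.1429, 3), lambda* = (7.4762)


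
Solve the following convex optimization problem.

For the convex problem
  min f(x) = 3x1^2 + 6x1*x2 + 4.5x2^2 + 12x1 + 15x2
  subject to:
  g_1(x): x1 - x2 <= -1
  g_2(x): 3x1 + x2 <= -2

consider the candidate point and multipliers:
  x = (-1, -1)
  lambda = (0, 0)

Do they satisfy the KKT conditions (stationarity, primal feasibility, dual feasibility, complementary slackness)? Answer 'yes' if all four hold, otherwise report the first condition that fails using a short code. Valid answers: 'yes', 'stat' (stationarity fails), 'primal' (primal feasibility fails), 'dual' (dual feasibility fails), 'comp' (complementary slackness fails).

Gradient of f: grad f(x) = Q x + c = (0, 0)
Constraint values g_i(x) = a_i^T x - b_i:
  g_1((-1, -1)) = 1
  g_2((-1, -1)) = -2
Stationarity residual: grad f(x) + sum_i lambda_i a_i = (0, 0)
  -> stationarity OK
Primal feasibility (all g_i <= 0): FAILS
Dual feasibility (all lambda_i >= 0): OK
Complementary slackness (lambda_i * g_i(x) = 0 for all i): OK

Verdict: the first failing condition is primal_feasibility -> primal.

primal


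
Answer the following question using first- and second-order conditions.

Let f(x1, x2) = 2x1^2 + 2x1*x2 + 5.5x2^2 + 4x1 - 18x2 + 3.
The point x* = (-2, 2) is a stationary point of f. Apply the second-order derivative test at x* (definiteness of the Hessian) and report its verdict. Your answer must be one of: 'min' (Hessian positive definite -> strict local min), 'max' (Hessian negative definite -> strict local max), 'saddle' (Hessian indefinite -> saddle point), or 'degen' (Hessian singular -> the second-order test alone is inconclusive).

Compute the Hessian H = grad^2 f:
  H = [[4, 2], [2, 11]]
Verify stationarity: grad f(x*) = H x* + g = (0, 0).
Eigenvalues of H: 3.4689, 11.5311.
Both eigenvalues > 0, so H is positive definite -> x* is a strict local min.

min


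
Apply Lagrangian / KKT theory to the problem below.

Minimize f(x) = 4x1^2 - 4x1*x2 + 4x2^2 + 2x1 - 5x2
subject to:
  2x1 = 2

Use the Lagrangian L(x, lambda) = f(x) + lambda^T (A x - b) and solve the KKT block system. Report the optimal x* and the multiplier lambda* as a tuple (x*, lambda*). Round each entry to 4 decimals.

Form the Lagrangian:
  L(x, lambda) = (1/2) x^T Q x + c^T x + lambda^T (A x - b)
Stationarity (grad_x L = 0): Q x + c + A^T lambda = 0.
Primal feasibility: A x = b.

This gives the KKT block system:
  [ Q   A^T ] [ x     ]   [-c ]
  [ A    0  ] [ lambda ] = [ b ]

Solving the linear system:
  x*      = (1, 1.125)
  lambda* = (-2.75)
  f(x*)   = 0.9375

x* = (1, 1.125), lambda* = (-2.75)


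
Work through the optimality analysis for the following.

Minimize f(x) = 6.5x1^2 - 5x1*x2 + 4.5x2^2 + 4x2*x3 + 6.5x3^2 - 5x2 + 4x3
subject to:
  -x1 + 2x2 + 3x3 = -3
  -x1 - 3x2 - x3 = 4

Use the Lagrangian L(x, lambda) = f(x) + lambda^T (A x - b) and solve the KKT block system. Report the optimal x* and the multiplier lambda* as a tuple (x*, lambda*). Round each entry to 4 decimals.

Form the Lagrangian:
  L(x, lambda) = (1/2) x^T Q x + c^T x + lambda^T (A x - b)
Stationarity (grad_x L = 0): Q x + c + A^T lambda = 0.
Primal feasibility: A x = b.

This gives the KKT block system:
  [ Q   A^T ] [ x     ]   [-c ]
  [ A    0  ] [ lambda ] = [ b ]

Solving the linear system:
  x*      = (-0.5628, -0.9641, -0.5449)
  lambda* = (1.1109, -3.6069)
  f(x*)   = 10.2007

x* = (-0.5628, -0.9641, -0.5449), lambda* = (1.1109, -3.6069)


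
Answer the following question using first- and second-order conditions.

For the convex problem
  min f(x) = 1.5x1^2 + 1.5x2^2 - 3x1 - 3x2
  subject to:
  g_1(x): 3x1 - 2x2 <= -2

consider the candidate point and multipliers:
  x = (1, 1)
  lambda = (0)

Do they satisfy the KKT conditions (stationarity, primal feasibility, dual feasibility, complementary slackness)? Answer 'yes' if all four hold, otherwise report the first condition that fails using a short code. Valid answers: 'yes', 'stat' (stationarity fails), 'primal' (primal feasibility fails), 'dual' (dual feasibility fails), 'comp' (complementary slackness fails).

Gradient of f: grad f(x) = Q x + c = (0, 0)
Constraint values g_i(x) = a_i^T x - b_i:
  g_1((1, 1)) = 3
Stationarity residual: grad f(x) + sum_i lambda_i a_i = (0, 0)
  -> stationarity OK
Primal feasibility (all g_i <= 0): FAILS
Dual feasibility (all lambda_i >= 0): OK
Complementary slackness (lambda_i * g_i(x) = 0 for all i): OK

Verdict: the first failing condition is primal_feasibility -> primal.

primal


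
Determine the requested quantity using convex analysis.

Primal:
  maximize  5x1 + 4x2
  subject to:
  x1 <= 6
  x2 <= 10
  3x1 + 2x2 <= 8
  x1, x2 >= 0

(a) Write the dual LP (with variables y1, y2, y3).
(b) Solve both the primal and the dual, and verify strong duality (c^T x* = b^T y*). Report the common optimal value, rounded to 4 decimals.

The standard primal-dual pair for 'max c^T x s.t. A x <= b, x >= 0' is:
  Dual:  min b^T y  s.t.  A^T y >= c,  y >= 0.

So the dual LP is:
  minimize  6y1 + 10y2 + 8y3
  subject to:
    y1 + 3y3 >= 5
    y2 + 2y3 >= 4
    y1, y2, y3 >= 0

Solving the primal: x* = (0, 4).
  primal value c^T x* = 16.
Solving the dual: y* = (0, 0, 2).
  dual value b^T y* = 16.
Strong duality: c^T x* = b^T y*. Confirmed.

16


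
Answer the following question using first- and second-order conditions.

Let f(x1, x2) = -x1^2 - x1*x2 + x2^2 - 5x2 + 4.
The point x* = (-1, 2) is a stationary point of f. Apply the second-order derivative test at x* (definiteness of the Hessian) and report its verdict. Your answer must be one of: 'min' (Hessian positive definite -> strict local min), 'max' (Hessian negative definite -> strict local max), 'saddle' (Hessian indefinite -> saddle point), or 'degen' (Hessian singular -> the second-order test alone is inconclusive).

Compute the Hessian H = grad^2 f:
  H = [[-2, -1], [-1, 2]]
Verify stationarity: grad f(x*) = H x* + g = (0, 0).
Eigenvalues of H: -2.2361, 2.2361.
Eigenvalues have mixed signs, so H is indefinite -> x* is a saddle point.

saddle


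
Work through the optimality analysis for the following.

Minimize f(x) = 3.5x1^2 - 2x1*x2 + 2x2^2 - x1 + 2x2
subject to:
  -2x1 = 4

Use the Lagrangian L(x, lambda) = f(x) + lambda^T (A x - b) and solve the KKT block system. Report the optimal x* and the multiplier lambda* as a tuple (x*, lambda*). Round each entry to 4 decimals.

Form the Lagrangian:
  L(x, lambda) = (1/2) x^T Q x + c^T x + lambda^T (A x - b)
Stationarity (grad_x L = 0): Q x + c + A^T lambda = 0.
Primal feasibility: A x = b.

This gives the KKT block system:
  [ Q   A^T ] [ x     ]   [-c ]
  [ A    0  ] [ lambda ] = [ b ]

Solving the linear system:
  x*      = (-2, -1.5)
  lambda* = (-6)
  f(x*)   = 11.5

x* = (-2, -1.5), lambda* = (-6)


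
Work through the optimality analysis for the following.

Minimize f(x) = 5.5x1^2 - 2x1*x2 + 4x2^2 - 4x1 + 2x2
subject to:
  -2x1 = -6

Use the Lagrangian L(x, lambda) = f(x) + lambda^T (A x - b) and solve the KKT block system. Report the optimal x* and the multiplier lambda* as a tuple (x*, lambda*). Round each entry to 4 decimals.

Form the Lagrangian:
  L(x, lambda) = (1/2) x^T Q x + c^T x + lambda^T (A x - b)
Stationarity (grad_x L = 0): Q x + c + A^T lambda = 0.
Primal feasibility: A x = b.

This gives the KKT block system:
  [ Q   A^T ] [ x     ]   [-c ]
  [ A    0  ] [ lambda ] = [ b ]

Solving the linear system:
  x*      = (3, 0.5)
  lambda* = (14)
  f(x*)   = 36.5

x* = (3, 0.5), lambda* = (14)


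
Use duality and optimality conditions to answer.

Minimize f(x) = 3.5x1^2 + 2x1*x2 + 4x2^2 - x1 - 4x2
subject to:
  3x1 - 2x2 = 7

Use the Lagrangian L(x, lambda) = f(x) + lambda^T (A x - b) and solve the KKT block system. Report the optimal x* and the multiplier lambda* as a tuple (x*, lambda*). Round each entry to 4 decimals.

Form the Lagrangian:
  L(x, lambda) = (1/2) x^T Q x + c^T x + lambda^T (A x - b)
Stationarity (grad_x L = 0): Q x + c + A^T lambda = 0.
Primal feasibility: A x = b.

This gives the KKT block system:
  [ Q   A^T ] [ x     ]   [-c ]
  [ A    0  ] [ lambda ] = [ b ]

Solving the linear system:
  x*      = (1.8065, -0.7903)
  lambda* = (-3.3548)
  f(x*)   = 12.4194

x* = (1.8065, -0.7903), lambda* = (-3.3548)


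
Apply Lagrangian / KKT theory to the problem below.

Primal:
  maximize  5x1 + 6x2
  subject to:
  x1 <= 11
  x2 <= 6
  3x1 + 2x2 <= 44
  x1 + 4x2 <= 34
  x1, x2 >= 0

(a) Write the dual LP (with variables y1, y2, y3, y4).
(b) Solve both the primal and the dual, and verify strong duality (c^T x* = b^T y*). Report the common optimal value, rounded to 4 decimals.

The standard primal-dual pair for 'max c^T x s.t. A x <= b, x >= 0' is:
  Dual:  min b^T y  s.t.  A^T y >= c,  y >= 0.

So the dual LP is:
  minimize  11y1 + 6y2 + 44y3 + 34y4
  subject to:
    y1 + 3y3 + y4 >= 5
    y2 + 2y3 + 4y4 >= 6
    y1, y2, y3, y4 >= 0

Solving the primal: x* = (10.8, 5.8).
  primal value c^T x* = 88.8.
Solving the dual: y* = (0, 0, 1.4, 0.8).
  dual value b^T y* = 88.8.
Strong duality: c^T x* = b^T y*. Confirmed.

88.8


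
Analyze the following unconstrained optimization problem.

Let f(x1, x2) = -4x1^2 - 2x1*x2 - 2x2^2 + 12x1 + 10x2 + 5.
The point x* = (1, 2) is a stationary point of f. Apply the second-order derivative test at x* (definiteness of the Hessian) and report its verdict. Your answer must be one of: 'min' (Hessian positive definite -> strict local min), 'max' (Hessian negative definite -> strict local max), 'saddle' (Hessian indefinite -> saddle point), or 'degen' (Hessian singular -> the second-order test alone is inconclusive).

Compute the Hessian H = grad^2 f:
  H = [[-8, -2], [-2, -4]]
Verify stationarity: grad f(x*) = H x* + g = (0, 0).
Eigenvalues of H: -8.8284, -3.1716.
Both eigenvalues < 0, so H is negative definite -> x* is a strict local max.

max


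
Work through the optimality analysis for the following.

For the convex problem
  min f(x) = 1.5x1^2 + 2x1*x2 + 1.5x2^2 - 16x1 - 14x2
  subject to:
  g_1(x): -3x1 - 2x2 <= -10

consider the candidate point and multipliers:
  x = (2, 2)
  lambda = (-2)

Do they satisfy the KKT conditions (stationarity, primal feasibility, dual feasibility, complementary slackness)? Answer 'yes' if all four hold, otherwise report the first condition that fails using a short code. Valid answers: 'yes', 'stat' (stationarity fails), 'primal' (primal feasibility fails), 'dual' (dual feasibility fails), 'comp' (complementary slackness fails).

Gradient of f: grad f(x) = Q x + c = (-6, -4)
Constraint values g_i(x) = a_i^T x - b_i:
  g_1((2, 2)) = 0
Stationarity residual: grad f(x) + sum_i lambda_i a_i = (0, 0)
  -> stationarity OK
Primal feasibility (all g_i <= 0): OK
Dual feasibility (all lambda_i >= 0): FAILS
Complementary slackness (lambda_i * g_i(x) = 0 for all i): OK

Verdict: the first failing condition is dual_feasibility -> dual.

dual


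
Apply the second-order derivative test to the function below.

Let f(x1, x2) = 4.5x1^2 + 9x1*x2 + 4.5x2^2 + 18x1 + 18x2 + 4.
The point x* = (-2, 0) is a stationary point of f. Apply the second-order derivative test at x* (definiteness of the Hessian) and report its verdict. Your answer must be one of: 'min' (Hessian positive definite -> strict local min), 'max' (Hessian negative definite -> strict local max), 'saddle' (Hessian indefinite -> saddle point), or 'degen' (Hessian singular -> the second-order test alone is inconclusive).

Compute the Hessian H = grad^2 f:
  H = [[9, 9], [9, 9]]
Verify stationarity: grad f(x*) = H x* + g = (0, 0).
Eigenvalues of H: 0, 18.
H has a zero eigenvalue (singular; positive semidefinite but not definite), so H is neither positive definite, negative definite, nor indefinite. The second-order test alone is inconclusive -> degen.
(Indeed, f is constant along the null direction of H through x*, so x* is not a strict local extremum.)

degen


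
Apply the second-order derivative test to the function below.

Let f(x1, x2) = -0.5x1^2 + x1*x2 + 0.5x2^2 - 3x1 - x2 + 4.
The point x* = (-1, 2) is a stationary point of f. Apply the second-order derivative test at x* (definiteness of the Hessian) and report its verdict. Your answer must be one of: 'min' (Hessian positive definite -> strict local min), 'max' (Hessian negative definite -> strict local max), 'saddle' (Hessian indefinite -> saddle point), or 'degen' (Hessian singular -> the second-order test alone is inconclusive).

Compute the Hessian H = grad^2 f:
  H = [[-1, 1], [1, 1]]
Verify stationarity: grad f(x*) = H x* + g = (0, 0).
Eigenvalues of H: -1.4142, 1.4142.
Eigenvalues have mixed signs, so H is indefinite -> x* is a saddle point.

saddle


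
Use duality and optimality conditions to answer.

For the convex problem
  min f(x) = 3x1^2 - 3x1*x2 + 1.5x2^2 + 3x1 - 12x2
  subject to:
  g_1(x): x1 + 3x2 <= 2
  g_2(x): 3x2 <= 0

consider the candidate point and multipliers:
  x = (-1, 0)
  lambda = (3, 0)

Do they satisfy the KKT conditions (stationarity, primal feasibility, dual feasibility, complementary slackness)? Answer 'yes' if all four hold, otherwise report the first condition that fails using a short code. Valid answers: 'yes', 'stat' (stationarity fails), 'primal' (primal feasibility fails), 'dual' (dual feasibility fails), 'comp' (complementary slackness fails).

Gradient of f: grad f(x) = Q x + c = (-3, -9)
Constraint values g_i(x) = a_i^T x - b_i:
  g_1((-1, 0)) = -3
  g_2((-1, 0)) = 0
Stationarity residual: grad f(x) + sum_i lambda_i a_i = (0, 0)
  -> stationarity OK
Primal feasibility (all g_i <= 0): OK
Dual feasibility (all lambda_i >= 0): OK
Complementary slackness (lambda_i * g_i(x) = 0 for all i): FAILS

Verdict: the first failing condition is complementary_slackness -> comp.

comp


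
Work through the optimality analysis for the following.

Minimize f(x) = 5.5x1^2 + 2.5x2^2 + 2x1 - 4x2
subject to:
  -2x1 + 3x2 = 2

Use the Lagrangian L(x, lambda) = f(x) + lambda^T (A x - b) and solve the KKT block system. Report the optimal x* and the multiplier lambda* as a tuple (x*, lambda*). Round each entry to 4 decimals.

Form the Lagrangian:
  L(x, lambda) = (1/2) x^T Q x + c^T x + lambda^T (A x - b)
Stationarity (grad_x L = 0): Q x + c + A^T lambda = 0.
Primal feasibility: A x = b.

This gives the KKT block system:
  [ Q   A^T ] [ x     ]   [-c ]
  [ A    0  ] [ lambda ] = [ b ]

Solving the linear system:
  x*      = (-0.1176, 0.5882)
  lambda* = (0.3529)
  f(x*)   = -1.6471

x* = (-0.1176, 0.5882), lambda* = (0.3529)


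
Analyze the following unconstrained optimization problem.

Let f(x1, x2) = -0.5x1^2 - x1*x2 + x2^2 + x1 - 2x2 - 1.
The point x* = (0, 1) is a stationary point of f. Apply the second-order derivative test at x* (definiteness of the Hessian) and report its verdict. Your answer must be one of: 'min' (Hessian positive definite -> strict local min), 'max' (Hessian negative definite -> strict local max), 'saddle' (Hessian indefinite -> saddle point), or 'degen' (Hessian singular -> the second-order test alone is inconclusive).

Compute the Hessian H = grad^2 f:
  H = [[-1, -1], [-1, 2]]
Verify stationarity: grad f(x*) = H x* + g = (0, 0).
Eigenvalues of H: -1.3028, 2.3028.
Eigenvalues have mixed signs, so H is indefinite -> x* is a saddle point.

saddle


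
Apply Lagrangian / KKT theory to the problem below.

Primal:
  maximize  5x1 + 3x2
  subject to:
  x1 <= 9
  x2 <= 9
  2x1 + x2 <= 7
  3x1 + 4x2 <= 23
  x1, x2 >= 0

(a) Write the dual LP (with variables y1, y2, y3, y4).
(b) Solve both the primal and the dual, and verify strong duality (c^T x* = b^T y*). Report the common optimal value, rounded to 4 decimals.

The standard primal-dual pair for 'max c^T x s.t. A x <= b, x >= 0' is:
  Dual:  min b^T y  s.t.  A^T y >= c,  y >= 0.

So the dual LP is:
  minimize  9y1 + 9y2 + 7y3 + 23y4
  subject to:
    y1 + 2y3 + 3y4 >= 5
    y2 + y3 + 4y4 >= 3
    y1, y2, y3, y4 >= 0

Solving the primal: x* = (1, 5).
  primal value c^T x* = 20.
Solving the dual: y* = (0, 0, 2.2, 0.2).
  dual value b^T y* = 20.
Strong duality: c^T x* = b^T y*. Confirmed.

20


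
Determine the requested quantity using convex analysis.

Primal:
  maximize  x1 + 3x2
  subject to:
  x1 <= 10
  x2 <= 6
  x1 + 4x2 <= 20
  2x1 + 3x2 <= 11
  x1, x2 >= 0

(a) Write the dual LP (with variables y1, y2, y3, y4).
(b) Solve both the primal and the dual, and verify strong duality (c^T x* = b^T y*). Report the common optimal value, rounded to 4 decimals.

The standard primal-dual pair for 'max c^T x s.t. A x <= b, x >= 0' is:
  Dual:  min b^T y  s.t.  A^T y >= c,  y >= 0.

So the dual LP is:
  minimize  10y1 + 6y2 + 20y3 + 11y4
  subject to:
    y1 + y3 + 2y4 >= 1
    y2 + 4y3 + 3y4 >= 3
    y1, y2, y3, y4 >= 0

Solving the primal: x* = (0, 3.6667).
  primal value c^T x* = 11.
Solving the dual: y* = (0, 0, 0, 1).
  dual value b^T y* = 11.
Strong duality: c^T x* = b^T y*. Confirmed.

11


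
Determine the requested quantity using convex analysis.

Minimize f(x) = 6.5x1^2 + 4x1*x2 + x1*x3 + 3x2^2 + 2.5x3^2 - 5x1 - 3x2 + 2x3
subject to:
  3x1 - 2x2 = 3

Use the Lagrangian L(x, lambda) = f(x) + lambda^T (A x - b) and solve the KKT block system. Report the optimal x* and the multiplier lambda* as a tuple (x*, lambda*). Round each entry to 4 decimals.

Form the Lagrangian:
  L(x, lambda) = (1/2) x^T Q x + c^T x + lambda^T (A x - b)
Stationarity (grad_x L = 0): Q x + c + A^T lambda = 0.
Primal feasibility: A x = b.

This gives the KKT block system:
  [ Q   A^T ] [ x     ]   [-c ]
  [ A    0  ] [ lambda ] = [ b ]

Solving the linear system:
  x*      = (0.7676, -0.3486, -0.5535)
  lambda* = (-1.0104)
  f(x*)   = -0.4341

x* = (0.7676, -0.3486, -0.5535), lambda* = (-1.0104)


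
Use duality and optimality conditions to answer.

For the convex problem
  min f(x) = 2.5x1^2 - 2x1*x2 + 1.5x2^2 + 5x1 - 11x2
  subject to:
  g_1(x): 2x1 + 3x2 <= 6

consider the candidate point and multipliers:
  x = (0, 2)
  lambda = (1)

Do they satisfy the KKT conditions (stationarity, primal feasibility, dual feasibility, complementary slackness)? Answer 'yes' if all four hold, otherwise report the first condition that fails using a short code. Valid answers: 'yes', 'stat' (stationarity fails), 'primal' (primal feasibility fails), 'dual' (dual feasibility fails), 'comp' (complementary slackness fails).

Gradient of f: grad f(x) = Q x + c = (1, -5)
Constraint values g_i(x) = a_i^T x - b_i:
  g_1((0, 2)) = 0
Stationarity residual: grad f(x) + sum_i lambda_i a_i = (3, -2)
  -> stationarity FAILS
Primal feasibility (all g_i <= 0): OK
Dual feasibility (all lambda_i >= 0): OK
Complementary slackness (lambda_i * g_i(x) = 0 for all i): OK

Verdict: the first failing condition is stationarity -> stat.

stat


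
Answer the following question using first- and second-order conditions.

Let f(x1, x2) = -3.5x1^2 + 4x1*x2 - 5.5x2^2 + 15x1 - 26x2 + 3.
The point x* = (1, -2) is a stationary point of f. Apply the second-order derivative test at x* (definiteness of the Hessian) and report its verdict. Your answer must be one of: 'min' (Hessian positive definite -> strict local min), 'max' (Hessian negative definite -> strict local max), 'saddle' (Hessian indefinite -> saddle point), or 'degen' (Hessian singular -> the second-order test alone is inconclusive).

Compute the Hessian H = grad^2 f:
  H = [[-7, 4], [4, -11]]
Verify stationarity: grad f(x*) = H x* + g = (0, 0).
Eigenvalues of H: -13.4721, -4.5279.
Both eigenvalues < 0, so H is negative definite -> x* is a strict local max.

max


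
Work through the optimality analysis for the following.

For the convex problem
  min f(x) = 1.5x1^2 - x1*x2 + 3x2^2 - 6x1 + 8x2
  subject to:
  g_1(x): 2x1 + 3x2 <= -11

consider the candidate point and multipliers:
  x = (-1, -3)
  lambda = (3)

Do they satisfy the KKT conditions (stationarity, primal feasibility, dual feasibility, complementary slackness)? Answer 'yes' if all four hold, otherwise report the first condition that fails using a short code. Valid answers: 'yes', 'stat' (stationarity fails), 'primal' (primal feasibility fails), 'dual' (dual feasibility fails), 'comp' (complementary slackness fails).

Gradient of f: grad f(x) = Q x + c = (-6, -9)
Constraint values g_i(x) = a_i^T x - b_i:
  g_1((-1, -3)) = 0
Stationarity residual: grad f(x) + sum_i lambda_i a_i = (0, 0)
  -> stationarity OK
Primal feasibility (all g_i <= 0): OK
Dual feasibility (all lambda_i >= 0): OK
Complementary slackness (lambda_i * g_i(x) = 0 for all i): OK

Verdict: yes, KKT holds.

yes


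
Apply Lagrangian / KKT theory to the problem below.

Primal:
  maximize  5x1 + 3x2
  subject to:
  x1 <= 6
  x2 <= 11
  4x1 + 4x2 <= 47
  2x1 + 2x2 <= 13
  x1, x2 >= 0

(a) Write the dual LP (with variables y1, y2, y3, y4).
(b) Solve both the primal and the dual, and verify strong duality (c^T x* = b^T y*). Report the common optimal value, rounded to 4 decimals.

The standard primal-dual pair for 'max c^T x s.t. A x <= b, x >= 0' is:
  Dual:  min b^T y  s.t.  A^T y >= c,  y >= 0.

So the dual LP is:
  minimize  6y1 + 11y2 + 47y3 + 13y4
  subject to:
    y1 + 4y3 + 2y4 >= 5
    y2 + 4y3 + 2y4 >= 3
    y1, y2, y3, y4 >= 0

Solving the primal: x* = (6, 0.5).
  primal value c^T x* = 31.5.
Solving the dual: y* = (2, 0, 0, 1.5).
  dual value b^T y* = 31.5.
Strong duality: c^T x* = b^T y*. Confirmed.

31.5


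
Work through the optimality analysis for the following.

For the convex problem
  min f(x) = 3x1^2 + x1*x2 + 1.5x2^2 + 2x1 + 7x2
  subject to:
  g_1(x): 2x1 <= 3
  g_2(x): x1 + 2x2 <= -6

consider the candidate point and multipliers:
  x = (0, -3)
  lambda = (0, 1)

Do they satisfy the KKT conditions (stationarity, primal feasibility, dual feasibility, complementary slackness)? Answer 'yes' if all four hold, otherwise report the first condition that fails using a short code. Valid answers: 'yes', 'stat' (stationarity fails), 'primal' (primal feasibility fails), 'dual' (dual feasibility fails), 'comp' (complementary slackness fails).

Gradient of f: grad f(x) = Q x + c = (-1, -2)
Constraint values g_i(x) = a_i^T x - b_i:
  g_1((0, -3)) = -3
  g_2((0, -3)) = 0
Stationarity residual: grad f(x) + sum_i lambda_i a_i = (0, 0)
  -> stationarity OK
Primal feasibility (all g_i <= 0): OK
Dual feasibility (all lambda_i >= 0): OK
Complementary slackness (lambda_i * g_i(x) = 0 for all i): OK

Verdict: yes, KKT holds.

yes


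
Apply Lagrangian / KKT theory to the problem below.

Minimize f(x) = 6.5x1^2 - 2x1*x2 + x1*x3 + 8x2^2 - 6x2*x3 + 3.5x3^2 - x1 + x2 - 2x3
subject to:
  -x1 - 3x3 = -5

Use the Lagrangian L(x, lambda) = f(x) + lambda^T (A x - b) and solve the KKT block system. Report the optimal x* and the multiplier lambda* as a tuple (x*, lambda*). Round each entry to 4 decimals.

Form the Lagrangian:
  L(x, lambda) = (1/2) x^T Q x + c^T x + lambda^T (A x - b)
Stationarity (grad_x L = 0): Q x + c + A^T lambda = 0.
Primal feasibility: A x = b.

This gives the KKT block system:
  [ Q   A^T ] [ x     ]   [-c ]
  [ A    0  ] [ lambda ] = [ b ]

Solving the linear system:
  x*      = (0.1949, 0.5625, 1.6017)
  lambda* = (2.0106)
  f(x*)   = 3.6086

x* = (0.1949, 0.5625, 1.6017), lambda* = (2.0106)


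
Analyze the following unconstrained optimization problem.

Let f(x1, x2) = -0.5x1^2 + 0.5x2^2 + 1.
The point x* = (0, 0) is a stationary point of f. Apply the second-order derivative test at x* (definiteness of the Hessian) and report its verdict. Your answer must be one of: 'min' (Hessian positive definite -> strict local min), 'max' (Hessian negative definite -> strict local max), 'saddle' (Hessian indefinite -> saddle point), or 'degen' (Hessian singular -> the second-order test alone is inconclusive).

Compute the Hessian H = grad^2 f:
  H = [[-1, 0], [0, 1]]
Verify stationarity: grad f(x*) = H x* + g = (0, 0).
Eigenvalues of H: -1, 1.
Eigenvalues have mixed signs, so H is indefinite -> x* is a saddle point.

saddle


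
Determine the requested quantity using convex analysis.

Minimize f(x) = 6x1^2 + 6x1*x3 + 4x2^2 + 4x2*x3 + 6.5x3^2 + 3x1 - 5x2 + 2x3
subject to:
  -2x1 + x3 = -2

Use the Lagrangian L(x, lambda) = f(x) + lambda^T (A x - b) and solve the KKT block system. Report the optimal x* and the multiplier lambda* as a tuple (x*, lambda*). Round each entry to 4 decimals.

Form the Lagrangian:
  L(x, lambda) = (1/2) x^T Q x + c^T x + lambda^T (A x - b)
Stationarity (grad_x L = 0): Q x + c + A^T lambda = 0.
Primal feasibility: A x = b.

This gives the KKT block system:
  [ Q   A^T ] [ x     ]   [-c ]
  [ A    0  ] [ lambda ] = [ b ]

Solving the linear system:
  x*      = (0.55, 1.075, -0.9)
  lambda* = (2.1)
  f(x*)   = -0.6625

x* = (0.55, 1.075, -0.9), lambda* = (2.1)


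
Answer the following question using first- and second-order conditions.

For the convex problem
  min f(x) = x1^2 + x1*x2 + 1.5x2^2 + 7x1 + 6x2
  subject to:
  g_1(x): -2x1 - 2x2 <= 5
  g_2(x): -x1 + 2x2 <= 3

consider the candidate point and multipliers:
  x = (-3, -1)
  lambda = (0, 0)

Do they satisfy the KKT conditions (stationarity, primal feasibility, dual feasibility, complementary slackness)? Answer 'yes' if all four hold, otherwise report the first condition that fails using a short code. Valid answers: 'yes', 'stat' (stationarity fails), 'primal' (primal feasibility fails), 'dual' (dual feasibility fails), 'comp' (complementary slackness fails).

Gradient of f: grad f(x) = Q x + c = (0, 0)
Constraint values g_i(x) = a_i^T x - b_i:
  g_1((-3, -1)) = 3
  g_2((-3, -1)) = -2
Stationarity residual: grad f(x) + sum_i lambda_i a_i = (0, 0)
  -> stationarity OK
Primal feasibility (all g_i <= 0): FAILS
Dual feasibility (all lambda_i >= 0): OK
Complementary slackness (lambda_i * g_i(x) = 0 for all i): OK

Verdict: the first failing condition is primal_feasibility -> primal.

primal


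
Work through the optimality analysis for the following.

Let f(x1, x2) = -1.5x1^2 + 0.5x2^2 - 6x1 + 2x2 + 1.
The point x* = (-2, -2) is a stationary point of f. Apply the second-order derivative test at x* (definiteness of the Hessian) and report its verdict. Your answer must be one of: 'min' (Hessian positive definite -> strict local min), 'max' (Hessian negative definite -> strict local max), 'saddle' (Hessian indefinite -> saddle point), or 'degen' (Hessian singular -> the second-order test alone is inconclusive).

Compute the Hessian H = grad^2 f:
  H = [[-3, 0], [0, 1]]
Verify stationarity: grad f(x*) = H x* + g = (0, 0).
Eigenvalues of H: -3, 1.
Eigenvalues have mixed signs, so H is indefinite -> x* is a saddle point.

saddle


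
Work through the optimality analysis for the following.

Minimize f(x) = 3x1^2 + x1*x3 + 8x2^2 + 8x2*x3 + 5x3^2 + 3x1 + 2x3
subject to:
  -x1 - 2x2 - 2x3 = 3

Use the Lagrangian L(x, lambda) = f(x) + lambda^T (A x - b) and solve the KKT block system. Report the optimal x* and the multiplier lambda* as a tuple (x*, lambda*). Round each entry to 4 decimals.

Form the Lagrangian:
  L(x, lambda) = (1/2) x^T Q x + c^T x + lambda^T (A x - b)
Stationarity (grad_x L = 0): Q x + c + A^T lambda = 0.
Primal feasibility: A x = b.

This gives the KKT block system:
  [ Q   A^T ] [ x     ]   [-c ]
  [ A    0  ] [ lambda ] = [ b ]

Solving the linear system:
  x*      = (-1.0667, -0.1, -0.8667)
  lambda* = (-4.2667)
  f(x*)   = 3.9333

x* = (-1.0667, -0.1, -0.8667), lambda* = (-4.2667)


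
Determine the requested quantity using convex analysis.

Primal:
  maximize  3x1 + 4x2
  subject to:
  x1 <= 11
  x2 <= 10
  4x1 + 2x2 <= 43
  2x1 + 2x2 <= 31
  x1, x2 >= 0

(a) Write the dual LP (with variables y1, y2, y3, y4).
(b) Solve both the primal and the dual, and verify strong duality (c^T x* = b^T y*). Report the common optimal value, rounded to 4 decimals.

The standard primal-dual pair for 'max c^T x s.t. A x <= b, x >= 0' is:
  Dual:  min b^T y  s.t.  A^T y >= c,  y >= 0.

So the dual LP is:
  minimize  11y1 + 10y2 + 43y3 + 31y4
  subject to:
    y1 + 4y3 + 2y4 >= 3
    y2 + 2y3 + 2y4 >= 4
    y1, y2, y3, y4 >= 0

Solving the primal: x* = (5.5, 10).
  primal value c^T x* = 56.5.
Solving the dual: y* = (0, 1, 0, 1.5).
  dual value b^T y* = 56.5.
Strong duality: c^T x* = b^T y*. Confirmed.

56.5


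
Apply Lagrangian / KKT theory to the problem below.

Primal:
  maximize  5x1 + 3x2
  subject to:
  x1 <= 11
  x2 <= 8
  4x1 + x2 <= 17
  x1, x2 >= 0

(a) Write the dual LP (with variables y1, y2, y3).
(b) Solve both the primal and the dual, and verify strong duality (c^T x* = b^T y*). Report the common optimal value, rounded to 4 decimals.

The standard primal-dual pair for 'max c^T x s.t. A x <= b, x >= 0' is:
  Dual:  min b^T y  s.t.  A^T y >= c,  y >= 0.

So the dual LP is:
  minimize  11y1 + 8y2 + 17y3
  subject to:
    y1 + 4y3 >= 5
    y2 + y3 >= 3
    y1, y2, y3 >= 0

Solving the primal: x* = (2.25, 8).
  primal value c^T x* = 35.25.
Solving the dual: y* = (0, 1.75, 1.25).
  dual value b^T y* = 35.25.
Strong duality: c^T x* = b^T y*. Confirmed.

35.25


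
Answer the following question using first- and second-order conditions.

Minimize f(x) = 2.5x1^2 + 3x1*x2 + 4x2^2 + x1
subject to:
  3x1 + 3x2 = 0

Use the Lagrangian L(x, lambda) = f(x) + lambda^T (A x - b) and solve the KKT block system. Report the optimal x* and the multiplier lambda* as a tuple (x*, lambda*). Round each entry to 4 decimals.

Form the Lagrangian:
  L(x, lambda) = (1/2) x^T Q x + c^T x + lambda^T (A x - b)
Stationarity (grad_x L = 0): Q x + c + A^T lambda = 0.
Primal feasibility: A x = b.

This gives the KKT block system:
  [ Q   A^T ] [ x     ]   [-c ]
  [ A    0  ] [ lambda ] = [ b ]

Solving the linear system:
  x*      = (-0.1429, 0.1429)
  lambda* = (-0.2381)
  f(x*)   = -0.0714

x* = (-0.1429, 0.1429), lambda* = (-0.2381)


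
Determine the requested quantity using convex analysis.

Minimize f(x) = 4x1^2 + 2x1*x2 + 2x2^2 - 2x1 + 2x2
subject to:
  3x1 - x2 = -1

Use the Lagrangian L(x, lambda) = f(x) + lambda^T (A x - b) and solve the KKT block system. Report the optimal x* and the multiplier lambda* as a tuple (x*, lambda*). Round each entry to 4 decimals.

Form the Lagrangian:
  L(x, lambda) = (1/2) x^T Q x + c^T x + lambda^T (A x - b)
Stationarity (grad_x L = 0): Q x + c + A^T lambda = 0.
Primal feasibility: A x = b.

This gives the KKT block system:
  [ Q   A^T ] [ x     ]   [-c ]
  [ A    0  ] [ lambda ] = [ b ]

Solving the linear system:
  x*      = (-0.3214, 0.0357)
  lambda* = (1.5)
  f(x*)   = 1.1071

x* = (-0.3214, 0.0357), lambda* = (1.5)


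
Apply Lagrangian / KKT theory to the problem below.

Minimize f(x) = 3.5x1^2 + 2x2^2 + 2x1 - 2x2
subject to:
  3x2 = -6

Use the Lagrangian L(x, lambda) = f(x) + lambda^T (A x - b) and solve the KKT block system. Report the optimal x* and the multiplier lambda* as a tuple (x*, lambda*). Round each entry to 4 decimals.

Form the Lagrangian:
  L(x, lambda) = (1/2) x^T Q x + c^T x + lambda^T (A x - b)
Stationarity (grad_x L = 0): Q x + c + A^T lambda = 0.
Primal feasibility: A x = b.

This gives the KKT block system:
  [ Q   A^T ] [ x     ]   [-c ]
  [ A    0  ] [ lambda ] = [ b ]

Solving the linear system:
  x*      = (-0.2857, -2)
  lambda* = (3.3333)
  f(x*)   = 11.7143

x* = (-0.2857, -2), lambda* = (3.3333)


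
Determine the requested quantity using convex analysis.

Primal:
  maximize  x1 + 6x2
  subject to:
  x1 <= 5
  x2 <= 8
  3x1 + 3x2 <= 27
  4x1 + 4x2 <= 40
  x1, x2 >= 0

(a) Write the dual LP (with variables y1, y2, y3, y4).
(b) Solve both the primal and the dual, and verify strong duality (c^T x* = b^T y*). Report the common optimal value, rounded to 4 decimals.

The standard primal-dual pair for 'max c^T x s.t. A x <= b, x >= 0' is:
  Dual:  min b^T y  s.t.  A^T y >= c,  y >= 0.

So the dual LP is:
  minimize  5y1 + 8y2 + 27y3 + 40y4
  subject to:
    y1 + 3y3 + 4y4 >= 1
    y2 + 3y3 + 4y4 >= 6
    y1, y2, y3, y4 >= 0

Solving the primal: x* = (1, 8).
  primal value c^T x* = 49.
Solving the dual: y* = (0, 5, 0.3333, 0).
  dual value b^T y* = 49.
Strong duality: c^T x* = b^T y*. Confirmed.

49


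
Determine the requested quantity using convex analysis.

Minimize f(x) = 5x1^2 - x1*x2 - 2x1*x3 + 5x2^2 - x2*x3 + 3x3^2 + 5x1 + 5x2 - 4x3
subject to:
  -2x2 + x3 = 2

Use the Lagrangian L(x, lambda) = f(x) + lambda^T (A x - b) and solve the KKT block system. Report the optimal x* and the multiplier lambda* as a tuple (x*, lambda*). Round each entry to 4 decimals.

Form the Lagrangian:
  L(x, lambda) = (1/2) x^T Q x + c^T x + lambda^T (A x - b)
Stationarity (grad_x L = 0): Q x + c + A^T lambda = 0.
Primal feasibility: A x = b.

This gives the KKT block system:
  [ Q   A^T ] [ x     ]   [-c ]
  [ A    0  ] [ lambda ] = [ b ]

Solving the linear system:
  x*      = (-0.4545, -0.7091, 0.5818)
  lambda* = (-1.1091)
  f(x*)   = -2.9636

x* = (-0.4545, -0.7091, 0.5818), lambda* = (-1.1091)


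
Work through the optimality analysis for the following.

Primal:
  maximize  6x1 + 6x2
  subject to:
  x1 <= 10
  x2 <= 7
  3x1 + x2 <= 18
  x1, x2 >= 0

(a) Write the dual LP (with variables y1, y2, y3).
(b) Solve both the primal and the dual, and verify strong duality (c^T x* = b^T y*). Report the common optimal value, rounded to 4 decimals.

The standard primal-dual pair for 'max c^T x s.t. A x <= b, x >= 0' is:
  Dual:  min b^T y  s.t.  A^T y >= c,  y >= 0.

So the dual LP is:
  minimize  10y1 + 7y2 + 18y3
  subject to:
    y1 + 3y3 >= 6
    y2 + y3 >= 6
    y1, y2, y3 >= 0

Solving the primal: x* = (3.6667, 7).
  primal value c^T x* = 64.
Solving the dual: y* = (0, 4, 2).
  dual value b^T y* = 64.
Strong duality: c^T x* = b^T y*. Confirmed.

64


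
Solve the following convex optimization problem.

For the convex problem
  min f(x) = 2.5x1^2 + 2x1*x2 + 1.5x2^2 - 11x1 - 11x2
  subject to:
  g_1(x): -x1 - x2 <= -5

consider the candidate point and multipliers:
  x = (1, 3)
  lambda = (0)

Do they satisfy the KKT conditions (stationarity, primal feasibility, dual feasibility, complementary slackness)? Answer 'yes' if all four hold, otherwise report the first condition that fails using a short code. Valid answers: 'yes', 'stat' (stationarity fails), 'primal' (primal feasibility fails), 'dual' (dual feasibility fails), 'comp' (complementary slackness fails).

Gradient of f: grad f(x) = Q x + c = (0, 0)
Constraint values g_i(x) = a_i^T x - b_i:
  g_1((1, 3)) = 1
Stationarity residual: grad f(x) + sum_i lambda_i a_i = (0, 0)
  -> stationarity OK
Primal feasibility (all g_i <= 0): FAILS
Dual feasibility (all lambda_i >= 0): OK
Complementary slackness (lambda_i * g_i(x) = 0 for all i): OK

Verdict: the first failing condition is primal_feasibility -> primal.

primal


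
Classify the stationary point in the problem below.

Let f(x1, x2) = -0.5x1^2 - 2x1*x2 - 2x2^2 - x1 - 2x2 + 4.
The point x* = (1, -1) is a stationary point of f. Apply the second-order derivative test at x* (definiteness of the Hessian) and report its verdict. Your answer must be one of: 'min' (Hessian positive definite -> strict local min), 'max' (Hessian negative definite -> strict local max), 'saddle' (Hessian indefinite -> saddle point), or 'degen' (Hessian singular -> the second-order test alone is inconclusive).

Compute the Hessian H = grad^2 f:
  H = [[-1, -2], [-2, -4]]
Verify stationarity: grad f(x*) = H x* + g = (0, 0).
Eigenvalues of H: -5, 0.
H has a zero eigenvalue (singular; negative semidefinite but not definite), so H is neither positive definite, negative definite, nor indefinite. The second-order test alone is inconclusive -> degen.
(Indeed, f is constant along the null direction of H through x*, so x* is not a strict local extremum.)

degen


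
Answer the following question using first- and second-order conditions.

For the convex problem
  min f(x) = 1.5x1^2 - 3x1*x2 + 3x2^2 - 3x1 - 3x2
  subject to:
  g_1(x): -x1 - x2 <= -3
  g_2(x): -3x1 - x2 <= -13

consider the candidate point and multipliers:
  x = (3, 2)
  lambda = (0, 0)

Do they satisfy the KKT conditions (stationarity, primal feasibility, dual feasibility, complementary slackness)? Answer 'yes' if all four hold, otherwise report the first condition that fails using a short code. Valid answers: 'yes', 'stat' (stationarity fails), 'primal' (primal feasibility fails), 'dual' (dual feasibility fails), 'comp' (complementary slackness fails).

Gradient of f: grad f(x) = Q x + c = (0, 0)
Constraint values g_i(x) = a_i^T x - b_i:
  g_1((3, 2)) = -2
  g_2((3, 2)) = 2
Stationarity residual: grad f(x) + sum_i lambda_i a_i = (0, 0)
  -> stationarity OK
Primal feasibility (all g_i <= 0): FAILS
Dual feasibility (all lambda_i >= 0): OK
Complementary slackness (lambda_i * g_i(x) = 0 for all i): OK

Verdict: the first failing condition is primal_feasibility -> primal.

primal


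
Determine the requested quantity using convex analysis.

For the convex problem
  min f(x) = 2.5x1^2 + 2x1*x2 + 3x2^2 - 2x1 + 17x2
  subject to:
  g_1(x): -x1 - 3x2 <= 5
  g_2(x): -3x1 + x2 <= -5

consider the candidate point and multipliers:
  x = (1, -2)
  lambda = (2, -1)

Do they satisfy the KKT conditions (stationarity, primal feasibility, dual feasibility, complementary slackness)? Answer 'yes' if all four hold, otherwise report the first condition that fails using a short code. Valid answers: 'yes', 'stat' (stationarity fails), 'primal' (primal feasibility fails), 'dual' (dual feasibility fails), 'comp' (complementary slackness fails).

Gradient of f: grad f(x) = Q x + c = (-1, 7)
Constraint values g_i(x) = a_i^T x - b_i:
  g_1((1, -2)) = 0
  g_2((1, -2)) = 0
Stationarity residual: grad f(x) + sum_i lambda_i a_i = (0, 0)
  -> stationarity OK
Primal feasibility (all g_i <= 0): OK
Dual feasibility (all lambda_i >= 0): FAILS
Complementary slackness (lambda_i * g_i(x) = 0 for all i): OK

Verdict: the first failing condition is dual_feasibility -> dual.

dual


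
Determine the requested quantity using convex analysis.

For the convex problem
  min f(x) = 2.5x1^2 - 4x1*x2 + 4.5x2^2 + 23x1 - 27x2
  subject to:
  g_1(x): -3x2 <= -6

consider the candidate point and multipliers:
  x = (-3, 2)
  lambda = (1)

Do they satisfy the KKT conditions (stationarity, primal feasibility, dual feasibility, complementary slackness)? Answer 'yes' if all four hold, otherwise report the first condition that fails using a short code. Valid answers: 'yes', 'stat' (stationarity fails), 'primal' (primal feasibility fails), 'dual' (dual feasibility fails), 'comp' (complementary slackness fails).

Gradient of f: grad f(x) = Q x + c = (0, 3)
Constraint values g_i(x) = a_i^T x - b_i:
  g_1((-3, 2)) = 0
Stationarity residual: grad f(x) + sum_i lambda_i a_i = (0, 0)
  -> stationarity OK
Primal feasibility (all g_i <= 0): OK
Dual feasibility (all lambda_i >= 0): OK
Complementary slackness (lambda_i * g_i(x) = 0 for all i): OK

Verdict: yes, KKT holds.

yes
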